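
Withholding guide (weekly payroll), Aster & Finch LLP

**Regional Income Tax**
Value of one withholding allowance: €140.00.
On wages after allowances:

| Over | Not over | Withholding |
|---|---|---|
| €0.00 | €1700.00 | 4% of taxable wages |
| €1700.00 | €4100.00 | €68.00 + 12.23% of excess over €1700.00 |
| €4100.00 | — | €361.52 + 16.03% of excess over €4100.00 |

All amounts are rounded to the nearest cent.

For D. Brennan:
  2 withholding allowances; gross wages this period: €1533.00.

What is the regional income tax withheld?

€50.12

Regional Income Tax: taxable = €1533.00 − 2×€140.00 = €1253.00
  4% × €1253.00 = €50.12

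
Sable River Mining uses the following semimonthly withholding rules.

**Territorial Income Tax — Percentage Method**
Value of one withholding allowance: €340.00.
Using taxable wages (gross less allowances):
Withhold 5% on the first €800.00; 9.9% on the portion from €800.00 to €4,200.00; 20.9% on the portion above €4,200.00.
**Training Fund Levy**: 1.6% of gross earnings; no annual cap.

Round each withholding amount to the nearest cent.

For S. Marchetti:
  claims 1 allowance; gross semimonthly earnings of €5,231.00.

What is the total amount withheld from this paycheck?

€604.72

Territorial Income Tax: taxable = €5,231.00 − 1×€340.00 = €4,891.00
  €376.60 + 20.9% × (€4,891.00 − €4,200.00) = €376.60 + 20.9% × €691.00 = €521.02
Training Fund Levy: 1.6% × €5,231.00 = €83.70
Total: €521.02 + €83.70 = €604.72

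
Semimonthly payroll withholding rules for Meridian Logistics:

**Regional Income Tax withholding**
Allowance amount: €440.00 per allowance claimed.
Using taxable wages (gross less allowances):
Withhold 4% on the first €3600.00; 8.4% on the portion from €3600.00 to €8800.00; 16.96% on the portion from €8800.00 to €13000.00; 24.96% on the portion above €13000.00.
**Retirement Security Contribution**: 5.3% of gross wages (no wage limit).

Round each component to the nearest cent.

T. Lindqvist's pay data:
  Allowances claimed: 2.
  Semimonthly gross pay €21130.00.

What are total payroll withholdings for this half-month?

€4222.61

Regional Income Tax: taxable = €21130.00 − 2×€440.00 = €20250.00
  €1293.12 + 24.96% × (€20250.00 − €13000.00) = €1293.12 + 24.96% × €7250.00 = €3102.72
Retirement Security Contribution: 5.3% × €21130.00 = €1119.89
Total: €3102.72 + €1119.89 = €4222.61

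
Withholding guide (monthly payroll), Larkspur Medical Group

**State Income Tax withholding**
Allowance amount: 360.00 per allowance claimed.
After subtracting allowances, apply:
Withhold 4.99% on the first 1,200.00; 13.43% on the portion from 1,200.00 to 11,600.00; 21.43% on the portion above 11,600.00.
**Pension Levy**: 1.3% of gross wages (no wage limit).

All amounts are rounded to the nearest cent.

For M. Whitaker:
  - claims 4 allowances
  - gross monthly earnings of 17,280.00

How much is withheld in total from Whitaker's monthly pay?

State Income Tax: taxable = 17,280.00 − 4×360.00 = 15,840.00
  1,456.60 + 21.43% × (15,840.00 − 11,600.00) = 1,456.60 + 21.43% × 4,240.00 = 2,365.23
Pension Levy: 1.3% × 17,280.00 = 224.64
Total: 2,365.23 + 224.64 = 2,589.87

2,589.87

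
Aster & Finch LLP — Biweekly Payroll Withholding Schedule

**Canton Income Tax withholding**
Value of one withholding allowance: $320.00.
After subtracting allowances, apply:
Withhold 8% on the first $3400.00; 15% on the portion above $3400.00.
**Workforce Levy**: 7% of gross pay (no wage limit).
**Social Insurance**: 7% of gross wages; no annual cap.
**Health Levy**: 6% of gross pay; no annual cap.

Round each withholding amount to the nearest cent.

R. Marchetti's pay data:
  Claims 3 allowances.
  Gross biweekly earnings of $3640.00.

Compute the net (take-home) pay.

$2697.60

Canton Income Tax: taxable = $3640.00 − 3×$320.00 = $2680.00
  8% × $2680.00 = $214.40
Workforce Levy: 7% × $3640.00 = $254.80
Social Insurance: 7% × $3640.00 = $254.80
Health Levy: 6% × $3640.00 = $218.40
Total withheld: $214.40 + $254.80 + $254.80 + $218.40 = $942.40
Net pay: $3640.00 − $942.40 = $2697.60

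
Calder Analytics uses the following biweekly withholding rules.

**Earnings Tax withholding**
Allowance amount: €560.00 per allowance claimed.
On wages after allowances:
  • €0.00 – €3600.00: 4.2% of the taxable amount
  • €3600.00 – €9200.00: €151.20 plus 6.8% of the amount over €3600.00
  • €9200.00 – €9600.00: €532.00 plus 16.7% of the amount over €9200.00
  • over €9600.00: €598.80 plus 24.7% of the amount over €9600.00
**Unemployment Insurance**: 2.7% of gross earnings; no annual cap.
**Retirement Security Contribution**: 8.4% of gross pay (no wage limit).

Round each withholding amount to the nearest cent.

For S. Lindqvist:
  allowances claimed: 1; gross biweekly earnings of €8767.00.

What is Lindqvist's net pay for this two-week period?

Earnings Tax: taxable = €8767.00 − 1×€560.00 = €8207.00
  €151.20 + 6.8% × (€8207.00 − €3600.00) = €151.20 + 6.8% × €4607.00 = €464.48
Unemployment Insurance: 2.7% × €8767.00 = €236.71
Retirement Security Contribution: 8.4% × €8767.00 = €736.43
Total withheld: €464.48 + €236.71 + €736.43 = €1437.62
Net pay: €8767.00 − €1437.62 = €7329.38

€7329.38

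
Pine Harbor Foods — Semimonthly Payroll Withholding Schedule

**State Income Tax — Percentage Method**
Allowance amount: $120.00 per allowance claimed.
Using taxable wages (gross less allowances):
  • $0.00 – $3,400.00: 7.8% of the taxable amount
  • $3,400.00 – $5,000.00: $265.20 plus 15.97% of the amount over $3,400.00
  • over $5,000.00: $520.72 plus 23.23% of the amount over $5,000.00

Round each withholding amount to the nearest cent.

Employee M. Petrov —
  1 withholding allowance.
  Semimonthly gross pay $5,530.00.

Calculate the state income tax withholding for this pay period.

$615.96

State Income Tax: taxable = $5,530.00 − 1×$120.00 = $5,410.00
  $520.72 + 23.23% × ($5,410.00 − $5,000.00) = $520.72 + 23.23% × $410.00 = $615.96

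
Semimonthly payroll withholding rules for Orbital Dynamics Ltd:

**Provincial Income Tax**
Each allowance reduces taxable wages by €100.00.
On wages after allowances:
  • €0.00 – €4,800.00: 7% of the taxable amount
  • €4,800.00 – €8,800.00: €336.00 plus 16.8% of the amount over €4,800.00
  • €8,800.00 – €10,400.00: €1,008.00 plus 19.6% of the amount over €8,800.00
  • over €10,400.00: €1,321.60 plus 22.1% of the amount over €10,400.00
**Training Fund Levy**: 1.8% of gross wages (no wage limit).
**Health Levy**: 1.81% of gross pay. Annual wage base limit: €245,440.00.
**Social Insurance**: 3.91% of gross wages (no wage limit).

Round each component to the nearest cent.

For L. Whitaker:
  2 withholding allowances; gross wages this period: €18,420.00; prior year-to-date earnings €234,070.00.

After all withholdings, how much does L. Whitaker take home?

Provincial Income Tax: taxable = €18,420.00 − 2×€100.00 = €18,220.00
  €1,321.60 + 22.1% × (€18,220.00 − €10,400.00) = €1,321.60 + 22.1% × €7,820.00 = €3,049.82
Training Fund Levy: 1.8% × €18,420.00 = €331.56
Health Levy: cap €245,440.00 − YTD €234,070.00 = €11,370.00 subject; 1.81% × €11,370.00 = €205.80
Social Insurance: 3.91% × €18,420.00 = €720.22
Total withheld: €3,049.82 + €331.56 + €205.80 + €720.22 = €4,307.40
Net pay: €18,420.00 − €4,307.40 = €14,112.60

€14,112.60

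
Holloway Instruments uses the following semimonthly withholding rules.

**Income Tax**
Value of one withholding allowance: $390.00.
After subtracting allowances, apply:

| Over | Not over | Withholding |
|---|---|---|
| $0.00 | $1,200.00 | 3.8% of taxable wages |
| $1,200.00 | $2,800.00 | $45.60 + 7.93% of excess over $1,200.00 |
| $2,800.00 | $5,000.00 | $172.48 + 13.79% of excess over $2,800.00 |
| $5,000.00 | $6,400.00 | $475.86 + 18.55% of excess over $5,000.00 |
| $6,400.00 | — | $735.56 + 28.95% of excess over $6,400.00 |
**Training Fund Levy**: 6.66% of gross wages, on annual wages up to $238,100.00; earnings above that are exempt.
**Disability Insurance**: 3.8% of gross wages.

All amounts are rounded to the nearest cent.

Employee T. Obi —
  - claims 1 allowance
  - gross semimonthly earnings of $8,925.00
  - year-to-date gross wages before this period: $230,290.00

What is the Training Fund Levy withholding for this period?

$520.15

Training Fund Levy: cap $238,100.00 − YTD $230,290.00 = $7,810.00 subject; 6.66% × $7,810.00 = $520.15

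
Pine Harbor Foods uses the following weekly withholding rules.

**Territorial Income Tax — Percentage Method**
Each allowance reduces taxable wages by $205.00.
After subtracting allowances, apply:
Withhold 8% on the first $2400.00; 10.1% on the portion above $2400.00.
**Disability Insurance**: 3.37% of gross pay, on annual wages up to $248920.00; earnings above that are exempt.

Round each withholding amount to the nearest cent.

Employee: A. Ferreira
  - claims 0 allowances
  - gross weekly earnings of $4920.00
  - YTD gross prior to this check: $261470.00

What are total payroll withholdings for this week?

Territorial Income Tax: taxable = $4920.00
  $192.00 + 10.1% × ($4920.00 − $2400.00) = $192.00 + 10.1% × $2520.00 = $446.52
Disability Insurance: YTD $261470.00 ≥ cap $248920.00 → $0.00
Total: $446.52 + $0.00 = $446.52

$446.52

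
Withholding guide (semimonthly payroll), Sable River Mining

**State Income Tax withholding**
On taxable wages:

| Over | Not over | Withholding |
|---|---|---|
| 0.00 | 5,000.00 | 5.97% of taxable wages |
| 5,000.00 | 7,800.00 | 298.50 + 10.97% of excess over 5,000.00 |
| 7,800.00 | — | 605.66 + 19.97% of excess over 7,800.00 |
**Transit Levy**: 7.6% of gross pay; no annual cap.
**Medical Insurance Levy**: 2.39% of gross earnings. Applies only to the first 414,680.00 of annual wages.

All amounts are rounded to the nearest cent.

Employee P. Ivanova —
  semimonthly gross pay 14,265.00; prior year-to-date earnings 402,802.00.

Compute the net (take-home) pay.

11,000.26

State Income Tax: taxable = 14,265.00
  605.66 + 19.97% × (14,265.00 − 7,800.00) = 605.66 + 19.97% × 6,465.00 = 1,896.72
Transit Levy: 7.6% × 14,265.00 = 1,084.14
Medical Insurance Levy: cap 414,680.00 − YTD 402,802.00 = 11,878.00 subject; 2.39% × 11,878.00 = 283.88
Total withheld: 1,896.72 + 1,084.14 + 283.88 = 3,264.74
Net pay: 14,265.00 − 3,264.74 = 11,000.26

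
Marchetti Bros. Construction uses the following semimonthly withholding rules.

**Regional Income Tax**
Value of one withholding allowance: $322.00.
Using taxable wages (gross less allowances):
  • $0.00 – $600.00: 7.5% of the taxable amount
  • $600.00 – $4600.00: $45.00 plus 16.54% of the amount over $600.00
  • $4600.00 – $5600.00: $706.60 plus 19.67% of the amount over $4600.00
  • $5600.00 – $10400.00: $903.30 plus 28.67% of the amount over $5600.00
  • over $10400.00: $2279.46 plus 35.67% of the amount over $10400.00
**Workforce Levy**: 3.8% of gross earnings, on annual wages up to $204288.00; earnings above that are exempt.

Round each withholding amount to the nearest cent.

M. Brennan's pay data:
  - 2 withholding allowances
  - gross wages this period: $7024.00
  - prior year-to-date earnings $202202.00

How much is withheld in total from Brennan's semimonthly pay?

Regional Income Tax: taxable = $7024.00 − 2×$322.00 = $6380.00
  $903.30 + 28.67% × ($6380.00 − $5600.00) = $903.30 + 28.67% × $780.00 = $1126.93
Workforce Levy: cap $204288.00 − YTD $202202.00 = $2086.00 subject; 3.8% × $2086.00 = $79.27
Total: $1126.93 + $79.27 = $1206.20

$1206.20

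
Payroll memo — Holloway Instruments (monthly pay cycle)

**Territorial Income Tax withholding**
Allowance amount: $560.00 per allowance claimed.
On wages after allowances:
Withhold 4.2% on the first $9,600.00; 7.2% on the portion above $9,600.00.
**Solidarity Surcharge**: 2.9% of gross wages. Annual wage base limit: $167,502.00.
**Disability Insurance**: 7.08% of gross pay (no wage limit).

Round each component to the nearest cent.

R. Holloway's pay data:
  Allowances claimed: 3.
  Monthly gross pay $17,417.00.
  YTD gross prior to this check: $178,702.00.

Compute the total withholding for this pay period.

Territorial Income Tax: taxable = $17,417.00 − 3×$560.00 = $15,737.00
  $403.20 + 7.2% × ($15,737.00 − $9,600.00) = $403.20 + 7.2% × $6,137.00 = $845.06
Solidarity Surcharge: YTD $178,702.00 ≥ cap $167,502.00 → $0.00
Disability Insurance: 7.08% × $17,417.00 = $1,233.12
Total: $845.06 + $0.00 + $1,233.12 = $2,078.18

$2,078.18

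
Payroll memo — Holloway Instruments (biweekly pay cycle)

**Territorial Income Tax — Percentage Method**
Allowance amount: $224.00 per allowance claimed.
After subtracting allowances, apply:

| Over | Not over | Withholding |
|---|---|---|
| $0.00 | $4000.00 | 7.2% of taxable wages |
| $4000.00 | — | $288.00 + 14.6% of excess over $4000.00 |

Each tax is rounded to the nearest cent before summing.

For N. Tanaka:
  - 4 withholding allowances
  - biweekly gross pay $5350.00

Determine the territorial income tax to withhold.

Territorial Income Tax: taxable = $5350.00 − 4×$224.00 = $4454.00
  $288.00 + 14.6% × ($4454.00 − $4000.00) = $288.00 + 14.6% × $454.00 = $354.28

$354.28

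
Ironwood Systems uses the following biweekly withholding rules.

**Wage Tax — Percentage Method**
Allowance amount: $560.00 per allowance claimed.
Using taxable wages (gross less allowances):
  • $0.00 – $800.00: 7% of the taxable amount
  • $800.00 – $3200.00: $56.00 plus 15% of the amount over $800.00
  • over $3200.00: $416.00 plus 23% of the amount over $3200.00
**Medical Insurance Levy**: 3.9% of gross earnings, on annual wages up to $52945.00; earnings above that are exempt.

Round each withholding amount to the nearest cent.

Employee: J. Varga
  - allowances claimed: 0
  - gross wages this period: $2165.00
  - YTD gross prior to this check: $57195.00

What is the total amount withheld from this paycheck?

Wage Tax: taxable = $2165.00
  $56.00 + 15% × ($2165.00 − $800.00) = $56.00 + 15% × $1365.00 = $260.75
Medical Insurance Levy: YTD $57195.00 ≥ cap $52945.00 → $0.00
Total: $260.75 + $0.00 = $260.75

$260.75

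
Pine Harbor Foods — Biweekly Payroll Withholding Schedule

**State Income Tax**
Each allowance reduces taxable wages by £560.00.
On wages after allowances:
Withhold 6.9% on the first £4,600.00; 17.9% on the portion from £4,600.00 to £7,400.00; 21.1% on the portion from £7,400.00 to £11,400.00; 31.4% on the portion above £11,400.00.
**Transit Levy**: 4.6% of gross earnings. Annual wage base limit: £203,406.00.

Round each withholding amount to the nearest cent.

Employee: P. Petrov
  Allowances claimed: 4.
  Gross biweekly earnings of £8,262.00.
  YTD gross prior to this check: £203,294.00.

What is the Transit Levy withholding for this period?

Transit Levy: cap £203,406.00 − YTD £203,294.00 = £112.00 subject; 4.6% × £112.00 = £5.15

£5.15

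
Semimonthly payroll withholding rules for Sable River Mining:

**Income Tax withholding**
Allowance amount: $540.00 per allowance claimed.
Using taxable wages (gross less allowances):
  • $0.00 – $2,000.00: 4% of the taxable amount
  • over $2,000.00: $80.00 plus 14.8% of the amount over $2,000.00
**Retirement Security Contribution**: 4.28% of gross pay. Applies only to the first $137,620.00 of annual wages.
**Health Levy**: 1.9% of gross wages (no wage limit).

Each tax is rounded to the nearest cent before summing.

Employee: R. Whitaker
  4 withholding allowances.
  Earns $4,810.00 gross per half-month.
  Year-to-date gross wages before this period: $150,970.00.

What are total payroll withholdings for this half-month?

$267.59

Income Tax: taxable = $4,810.00 − 4×$540.00 = $2,650.00
  $80.00 + 14.8% × ($2,650.00 − $2,000.00) = $80.00 + 14.8% × $650.00 = $176.20
Retirement Security Contribution: YTD $150,970.00 ≥ cap $137,620.00 → $0.00
Health Levy: 1.9% × $4,810.00 = $91.39
Total: $176.20 + $0.00 + $91.39 = $267.59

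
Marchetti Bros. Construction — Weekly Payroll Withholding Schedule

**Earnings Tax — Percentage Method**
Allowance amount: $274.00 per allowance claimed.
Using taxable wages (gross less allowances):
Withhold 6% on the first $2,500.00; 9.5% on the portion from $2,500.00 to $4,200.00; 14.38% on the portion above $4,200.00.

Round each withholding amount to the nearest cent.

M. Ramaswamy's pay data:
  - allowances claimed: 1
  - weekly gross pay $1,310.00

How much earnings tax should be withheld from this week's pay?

$62.16

Earnings Tax: taxable = $1,310.00 − 1×$274.00 = $1,036.00
  6% × $1,036.00 = $62.16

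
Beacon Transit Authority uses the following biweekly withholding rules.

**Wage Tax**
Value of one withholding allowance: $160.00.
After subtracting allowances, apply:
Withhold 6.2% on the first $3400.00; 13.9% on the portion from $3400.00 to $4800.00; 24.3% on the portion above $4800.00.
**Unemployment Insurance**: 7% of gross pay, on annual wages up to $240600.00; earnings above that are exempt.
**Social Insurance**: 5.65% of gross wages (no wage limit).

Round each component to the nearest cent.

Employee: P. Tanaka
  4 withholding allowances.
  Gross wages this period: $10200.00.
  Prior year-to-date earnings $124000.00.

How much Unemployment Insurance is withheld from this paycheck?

$714.00

Unemployment Insurance: 7% × $10200.00 = $714.00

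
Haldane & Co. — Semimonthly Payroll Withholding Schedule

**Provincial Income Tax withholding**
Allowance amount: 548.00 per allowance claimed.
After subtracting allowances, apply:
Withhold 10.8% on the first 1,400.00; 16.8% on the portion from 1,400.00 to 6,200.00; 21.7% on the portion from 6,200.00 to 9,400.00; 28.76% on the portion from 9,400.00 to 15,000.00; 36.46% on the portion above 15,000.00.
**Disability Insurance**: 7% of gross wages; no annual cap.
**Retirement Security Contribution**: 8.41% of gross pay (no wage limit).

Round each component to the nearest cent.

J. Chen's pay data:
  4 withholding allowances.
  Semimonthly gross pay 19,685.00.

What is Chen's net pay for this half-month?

Provincial Income Tax: taxable = 19,685.00 − 4×548.00 = 17,493.00
  3,262.56 + 36.46% × (17,493.00 − 15,000.00) = 3,262.56 + 36.46% × 2,493.00 = 4,171.51
Disability Insurance: 7% × 19,685.00 = 1,377.95
Retirement Security Contribution: 8.41% × 19,685.00 = 1,655.51
Total withheld: 4,171.51 + 1,377.95 + 1,655.51 = 7,204.97
Net pay: 19,685.00 − 7,204.97 = 12,480.03

12,480.03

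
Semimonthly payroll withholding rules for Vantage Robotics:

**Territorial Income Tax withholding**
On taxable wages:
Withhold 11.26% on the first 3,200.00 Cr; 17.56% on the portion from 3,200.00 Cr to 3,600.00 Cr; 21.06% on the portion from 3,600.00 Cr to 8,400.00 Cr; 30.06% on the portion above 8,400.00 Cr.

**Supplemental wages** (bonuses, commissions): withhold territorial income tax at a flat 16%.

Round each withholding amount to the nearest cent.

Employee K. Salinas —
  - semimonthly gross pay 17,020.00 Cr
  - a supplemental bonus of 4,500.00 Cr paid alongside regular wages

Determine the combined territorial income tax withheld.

Territorial Income Tax: taxable = 17,020.00 Cr
  1,441.44 Cr + 30.06% × (17,020.00 Cr − 8,400.00 Cr) = 1,441.44 Cr + 30.06% × 8,620.00 Cr = 4,032.61 Cr
Supplemental (16% flat on bonus): 16% × 4,500.00 Cr = 720.00 Cr
Total territorial income tax: 4,032.61 Cr + 720.00 Cr = 4,752.61 Cr

4,752.61 Cr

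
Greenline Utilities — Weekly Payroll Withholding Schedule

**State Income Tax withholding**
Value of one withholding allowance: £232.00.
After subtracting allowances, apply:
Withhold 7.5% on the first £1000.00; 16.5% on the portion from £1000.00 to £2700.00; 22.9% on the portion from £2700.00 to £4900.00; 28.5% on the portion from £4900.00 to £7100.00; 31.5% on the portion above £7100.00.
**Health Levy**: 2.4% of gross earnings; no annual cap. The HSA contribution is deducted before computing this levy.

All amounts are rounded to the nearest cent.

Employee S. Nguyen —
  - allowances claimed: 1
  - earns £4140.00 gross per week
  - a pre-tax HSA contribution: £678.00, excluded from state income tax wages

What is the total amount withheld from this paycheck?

£559.96

State Income Tax: taxable = £4140.00 − £678.00 − 1×£232.00 = £3230.00
  £355.50 + 22.9% × (£3230.00 − £2700.00) = £355.50 + 22.9% × £530.00 = £476.87
Health Levy: 2.4% × £3462.00 = £83.09
Total: £476.87 + £83.09 = £559.96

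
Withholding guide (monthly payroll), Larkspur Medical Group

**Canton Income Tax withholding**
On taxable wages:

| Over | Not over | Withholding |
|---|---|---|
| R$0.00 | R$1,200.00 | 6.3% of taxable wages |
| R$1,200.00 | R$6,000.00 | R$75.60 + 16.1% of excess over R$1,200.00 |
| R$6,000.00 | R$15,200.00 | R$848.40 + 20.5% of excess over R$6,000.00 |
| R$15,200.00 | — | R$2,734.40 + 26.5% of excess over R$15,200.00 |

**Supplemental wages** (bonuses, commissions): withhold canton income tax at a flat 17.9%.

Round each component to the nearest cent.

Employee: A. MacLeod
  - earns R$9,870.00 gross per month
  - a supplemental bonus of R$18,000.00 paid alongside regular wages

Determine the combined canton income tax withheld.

R$4,863.75

Canton Income Tax: taxable = R$9,870.00
  R$848.40 + 20.5% × (R$9,870.00 − R$6,000.00) = R$848.40 + 20.5% × R$3,870.00 = R$1,641.75
Supplemental (17.9% flat on bonus): 17.9% × R$18,000.00 = R$3,222.00
Total canton income tax: R$1,641.75 + R$3,222.00 = R$4,863.75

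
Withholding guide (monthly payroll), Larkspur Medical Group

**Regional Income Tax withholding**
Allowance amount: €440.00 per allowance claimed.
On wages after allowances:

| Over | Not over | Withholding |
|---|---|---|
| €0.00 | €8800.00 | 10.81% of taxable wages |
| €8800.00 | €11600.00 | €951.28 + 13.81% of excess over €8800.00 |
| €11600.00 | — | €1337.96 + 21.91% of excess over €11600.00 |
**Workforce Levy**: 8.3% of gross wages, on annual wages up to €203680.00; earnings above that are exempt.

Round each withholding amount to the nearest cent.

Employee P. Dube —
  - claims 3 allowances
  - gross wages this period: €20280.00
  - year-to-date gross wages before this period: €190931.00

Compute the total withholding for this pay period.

Regional Income Tax: taxable = €20280.00 − 3×€440.00 = €18960.00
  €1337.96 + 21.91% × (€18960.00 − €11600.00) = €1337.96 + 21.91% × €7360.00 = €2950.54
Workforce Levy: cap €203680.00 − YTD €190931.00 = €12749.00 subject; 8.3% × €12749.00 = €1058.17
Total: €2950.54 + €1058.17 = €4008.71

€4008.71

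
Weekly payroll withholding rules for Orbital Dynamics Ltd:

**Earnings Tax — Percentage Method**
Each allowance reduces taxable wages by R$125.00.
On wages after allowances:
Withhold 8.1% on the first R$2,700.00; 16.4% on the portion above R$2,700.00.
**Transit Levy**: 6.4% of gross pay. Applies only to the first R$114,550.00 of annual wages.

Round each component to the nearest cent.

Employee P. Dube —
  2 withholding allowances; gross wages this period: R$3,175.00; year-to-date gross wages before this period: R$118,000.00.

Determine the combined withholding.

R$255.60

Earnings Tax: taxable = R$3,175.00 − 2×R$125.00 = R$2,925.00
  R$218.70 + 16.4% × (R$2,925.00 − R$2,700.00) = R$218.70 + 16.4% × R$225.00 = R$255.60
Transit Levy: YTD R$118,000.00 ≥ cap R$114,550.00 → R$0.00
Total: R$255.60 + R$0.00 = R$255.60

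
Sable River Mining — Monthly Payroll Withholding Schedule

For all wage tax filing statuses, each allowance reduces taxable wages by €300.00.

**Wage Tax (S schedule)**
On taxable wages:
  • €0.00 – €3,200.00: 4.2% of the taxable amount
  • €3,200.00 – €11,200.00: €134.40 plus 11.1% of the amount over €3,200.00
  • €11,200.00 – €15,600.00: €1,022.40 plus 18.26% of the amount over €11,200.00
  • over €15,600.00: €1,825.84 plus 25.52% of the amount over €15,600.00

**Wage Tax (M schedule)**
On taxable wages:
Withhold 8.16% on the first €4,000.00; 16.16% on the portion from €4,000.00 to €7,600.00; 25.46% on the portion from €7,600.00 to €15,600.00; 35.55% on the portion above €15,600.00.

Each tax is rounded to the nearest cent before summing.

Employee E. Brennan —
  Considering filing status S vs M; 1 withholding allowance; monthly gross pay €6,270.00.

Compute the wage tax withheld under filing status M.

Wage Tax (M): taxable = €6,270.00 − 1×€300.00 = €5,970.00
  €326.40 + 16.16% × (€5,970.00 − €4,000.00) = €326.40 + 16.16% × €1,970.00 = €644.75

€644.75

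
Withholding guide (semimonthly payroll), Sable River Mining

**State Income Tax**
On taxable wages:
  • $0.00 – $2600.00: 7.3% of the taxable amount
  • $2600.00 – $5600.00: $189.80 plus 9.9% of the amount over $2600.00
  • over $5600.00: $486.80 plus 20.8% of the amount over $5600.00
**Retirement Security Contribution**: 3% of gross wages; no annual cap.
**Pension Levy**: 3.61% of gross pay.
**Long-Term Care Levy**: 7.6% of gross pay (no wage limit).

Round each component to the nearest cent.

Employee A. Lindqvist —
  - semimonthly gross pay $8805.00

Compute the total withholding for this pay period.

State Income Tax: taxable = $8805.00
  $486.80 + 20.8% × ($8805.00 − $5600.00) = $486.80 + 20.8% × $3205.00 = $1153.44
Retirement Security Contribution: 3% × $8805.00 = $264.15
Pension Levy: 3.61% × $8805.00 = $317.86
Long-Term Care Levy: 7.6% × $8805.00 = $669.18
Total: $1153.44 + $264.15 + $317.86 + $669.18 = $2404.63

$2404.63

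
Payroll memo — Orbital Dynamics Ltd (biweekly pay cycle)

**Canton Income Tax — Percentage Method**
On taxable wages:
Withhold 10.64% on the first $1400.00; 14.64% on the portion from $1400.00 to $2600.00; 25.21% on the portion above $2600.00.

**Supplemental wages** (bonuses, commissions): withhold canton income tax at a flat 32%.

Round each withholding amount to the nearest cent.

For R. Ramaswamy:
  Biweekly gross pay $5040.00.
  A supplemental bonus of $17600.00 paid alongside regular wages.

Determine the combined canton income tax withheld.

$6571.76

Canton Income Tax: taxable = $5040.00
  $324.64 + 25.21% × ($5040.00 − $2600.00) = $324.64 + 25.21% × $2440.00 = $939.76
Supplemental (32% flat on bonus): 32% × $17600.00 = $5632.00
Total canton income tax: $939.76 + $5632.00 = $6571.76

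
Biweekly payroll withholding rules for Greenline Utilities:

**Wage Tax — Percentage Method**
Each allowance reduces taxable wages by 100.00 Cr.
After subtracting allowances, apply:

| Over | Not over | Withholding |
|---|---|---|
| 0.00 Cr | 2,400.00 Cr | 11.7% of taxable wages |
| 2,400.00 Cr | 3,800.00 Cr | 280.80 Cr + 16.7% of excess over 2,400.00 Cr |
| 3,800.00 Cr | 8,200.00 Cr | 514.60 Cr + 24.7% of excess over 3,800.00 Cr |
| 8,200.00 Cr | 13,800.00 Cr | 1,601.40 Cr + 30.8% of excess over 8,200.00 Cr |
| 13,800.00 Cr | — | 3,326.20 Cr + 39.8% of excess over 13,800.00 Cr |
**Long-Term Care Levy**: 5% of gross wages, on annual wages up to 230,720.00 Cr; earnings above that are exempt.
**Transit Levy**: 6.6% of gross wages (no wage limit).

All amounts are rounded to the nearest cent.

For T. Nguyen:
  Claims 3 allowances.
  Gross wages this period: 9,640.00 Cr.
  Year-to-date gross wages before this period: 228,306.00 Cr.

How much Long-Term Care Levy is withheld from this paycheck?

120.70 Cr

Long-Term Care Levy: cap 230,720.00 Cr − YTD 228,306.00 Cr = 2,414.00 Cr subject; 5% × 2,414.00 Cr = 120.70 Cr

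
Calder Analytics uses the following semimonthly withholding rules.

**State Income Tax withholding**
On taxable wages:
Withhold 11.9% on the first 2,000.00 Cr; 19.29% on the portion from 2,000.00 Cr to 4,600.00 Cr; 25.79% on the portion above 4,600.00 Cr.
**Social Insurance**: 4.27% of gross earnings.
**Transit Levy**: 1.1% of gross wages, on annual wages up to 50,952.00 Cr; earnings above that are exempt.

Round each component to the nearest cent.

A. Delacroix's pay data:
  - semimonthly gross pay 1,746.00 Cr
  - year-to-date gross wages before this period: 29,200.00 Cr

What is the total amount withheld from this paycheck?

301.53 Cr

State Income Tax: taxable = 1,746.00 Cr
  11.9% × 1,746.00 Cr = 207.77 Cr
Social Insurance: 4.27% × 1,746.00 Cr = 74.55 Cr
Transit Levy: 1.1% × 1,746.00 Cr = 19.21 Cr
Total: 207.77 Cr + 74.55 Cr + 19.21 Cr = 301.53 Cr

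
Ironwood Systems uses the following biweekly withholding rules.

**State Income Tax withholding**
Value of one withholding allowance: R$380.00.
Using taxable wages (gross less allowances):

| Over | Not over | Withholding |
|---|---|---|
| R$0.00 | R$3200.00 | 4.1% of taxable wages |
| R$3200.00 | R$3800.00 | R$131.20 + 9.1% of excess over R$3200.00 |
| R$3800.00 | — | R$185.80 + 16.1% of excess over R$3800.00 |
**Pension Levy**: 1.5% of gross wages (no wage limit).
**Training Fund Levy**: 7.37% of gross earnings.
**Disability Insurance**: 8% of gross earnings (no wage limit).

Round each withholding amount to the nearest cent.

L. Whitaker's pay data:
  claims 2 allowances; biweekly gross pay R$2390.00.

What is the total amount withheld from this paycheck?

State Income Tax: taxable = R$2390.00 − 2×R$380.00 = R$1630.00
  4.1% × R$1630.00 = R$66.83
Pension Levy: 1.5% × R$2390.00 = R$35.85
Training Fund Levy: 7.37% × R$2390.00 = R$176.14
Disability Insurance: 8% × R$2390.00 = R$191.20
Total: R$66.83 + R$35.85 + R$176.14 + R$191.20 = R$470.02

R$470.02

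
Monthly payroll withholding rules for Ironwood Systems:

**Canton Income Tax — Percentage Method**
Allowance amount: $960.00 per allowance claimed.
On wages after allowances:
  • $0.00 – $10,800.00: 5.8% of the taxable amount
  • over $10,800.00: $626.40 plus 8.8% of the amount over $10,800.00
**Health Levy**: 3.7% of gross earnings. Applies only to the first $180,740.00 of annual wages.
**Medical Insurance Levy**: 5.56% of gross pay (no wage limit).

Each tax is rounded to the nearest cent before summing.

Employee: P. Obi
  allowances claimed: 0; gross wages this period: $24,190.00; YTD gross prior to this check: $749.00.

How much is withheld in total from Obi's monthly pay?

Canton Income Tax: taxable = $24,190.00
  $626.40 + 8.8% × ($24,190.00 − $10,800.00) = $626.40 + 8.8% × $13,390.00 = $1,804.72
Health Levy: 3.7% × $24,190.00 = $895.03
Medical Insurance Levy: 5.56% × $24,190.00 = $1,344.96
Total: $1,804.72 + $895.03 + $1,344.96 = $4,044.71

$4,044.71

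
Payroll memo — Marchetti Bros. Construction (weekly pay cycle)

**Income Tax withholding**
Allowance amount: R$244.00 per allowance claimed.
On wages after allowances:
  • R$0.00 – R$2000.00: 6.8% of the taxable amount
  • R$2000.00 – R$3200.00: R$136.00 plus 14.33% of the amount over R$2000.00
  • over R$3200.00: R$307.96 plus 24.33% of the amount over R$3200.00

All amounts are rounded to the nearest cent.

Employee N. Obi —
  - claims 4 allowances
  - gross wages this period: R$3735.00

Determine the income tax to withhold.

R$244.76

Income Tax: taxable = R$3735.00 − 4×R$244.00 = R$2759.00
  R$136.00 + 14.33% × (R$2759.00 − R$2000.00) = R$136.00 + 14.33% × R$759.00 = R$244.76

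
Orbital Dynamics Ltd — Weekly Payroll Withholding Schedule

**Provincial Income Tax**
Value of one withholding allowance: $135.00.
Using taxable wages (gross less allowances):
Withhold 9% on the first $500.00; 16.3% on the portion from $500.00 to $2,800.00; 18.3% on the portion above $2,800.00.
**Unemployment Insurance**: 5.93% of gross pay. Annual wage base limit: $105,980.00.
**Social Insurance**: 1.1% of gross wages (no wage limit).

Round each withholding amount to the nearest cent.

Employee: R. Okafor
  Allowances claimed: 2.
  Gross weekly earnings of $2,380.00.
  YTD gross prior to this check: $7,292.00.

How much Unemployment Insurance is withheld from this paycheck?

$141.13

Unemployment Insurance: 5.93% × $2,380.00 = $141.13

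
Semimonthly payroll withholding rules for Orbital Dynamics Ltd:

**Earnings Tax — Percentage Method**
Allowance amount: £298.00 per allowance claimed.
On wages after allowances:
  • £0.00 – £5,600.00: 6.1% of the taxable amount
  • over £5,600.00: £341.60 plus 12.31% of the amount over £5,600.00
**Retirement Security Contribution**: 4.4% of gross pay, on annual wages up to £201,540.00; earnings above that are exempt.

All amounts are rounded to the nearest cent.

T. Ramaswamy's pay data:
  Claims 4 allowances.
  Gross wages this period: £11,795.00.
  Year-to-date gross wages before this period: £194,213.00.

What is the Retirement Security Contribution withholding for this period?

Retirement Security Contribution: cap £201,540.00 − YTD £194,213.00 = £7,327.00 subject; 4.4% × £7,327.00 = £322.39

£322.39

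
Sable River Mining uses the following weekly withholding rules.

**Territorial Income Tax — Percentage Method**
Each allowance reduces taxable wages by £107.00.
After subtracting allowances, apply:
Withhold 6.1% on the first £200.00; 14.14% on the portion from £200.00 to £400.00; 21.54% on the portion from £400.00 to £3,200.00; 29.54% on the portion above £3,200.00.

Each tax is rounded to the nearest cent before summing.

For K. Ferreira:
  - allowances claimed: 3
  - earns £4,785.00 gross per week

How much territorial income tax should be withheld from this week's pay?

Territorial Income Tax: taxable = £4,785.00 − 3×£107.00 = £4,464.00
  £643.60 + 29.54% × (£4,464.00 − £3,200.00) = £643.60 + 29.54% × £1,264.00 = £1,016.99

£1,016.99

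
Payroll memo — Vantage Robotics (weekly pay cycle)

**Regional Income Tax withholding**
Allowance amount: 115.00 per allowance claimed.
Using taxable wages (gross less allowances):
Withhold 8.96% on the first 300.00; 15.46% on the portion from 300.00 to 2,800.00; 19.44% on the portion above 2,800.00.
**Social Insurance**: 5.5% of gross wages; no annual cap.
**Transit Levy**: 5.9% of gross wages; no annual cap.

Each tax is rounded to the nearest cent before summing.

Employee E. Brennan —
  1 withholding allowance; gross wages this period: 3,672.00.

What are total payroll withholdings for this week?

979.15

Regional Income Tax: taxable = 3,672.00 − 1×115.00 = 3,557.00
  413.38 + 19.44% × (3,557.00 − 2,800.00) = 413.38 + 19.44% × 757.00 = 560.54
Social Insurance: 5.5% × 3,672.00 = 201.96
Transit Levy: 5.9% × 3,672.00 = 216.65
Total: 560.54 + 201.96 + 216.65 = 979.15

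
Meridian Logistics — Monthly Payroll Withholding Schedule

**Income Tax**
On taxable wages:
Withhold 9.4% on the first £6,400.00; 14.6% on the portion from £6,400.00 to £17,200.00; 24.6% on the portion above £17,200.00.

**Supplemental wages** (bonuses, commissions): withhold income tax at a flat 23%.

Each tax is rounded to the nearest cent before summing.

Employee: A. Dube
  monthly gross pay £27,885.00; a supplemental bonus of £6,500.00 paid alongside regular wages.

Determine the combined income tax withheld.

£6,301.91

Income Tax: taxable = £27,885.00
  £2,178.40 + 24.6% × (£27,885.00 − £17,200.00) = £2,178.40 + 24.6% × £10,685.00 = £4,806.91
Supplemental (23% flat on bonus): 23% × £6,500.00 = £1,495.00
Total income tax: £4,806.91 + £1,495.00 = £6,301.91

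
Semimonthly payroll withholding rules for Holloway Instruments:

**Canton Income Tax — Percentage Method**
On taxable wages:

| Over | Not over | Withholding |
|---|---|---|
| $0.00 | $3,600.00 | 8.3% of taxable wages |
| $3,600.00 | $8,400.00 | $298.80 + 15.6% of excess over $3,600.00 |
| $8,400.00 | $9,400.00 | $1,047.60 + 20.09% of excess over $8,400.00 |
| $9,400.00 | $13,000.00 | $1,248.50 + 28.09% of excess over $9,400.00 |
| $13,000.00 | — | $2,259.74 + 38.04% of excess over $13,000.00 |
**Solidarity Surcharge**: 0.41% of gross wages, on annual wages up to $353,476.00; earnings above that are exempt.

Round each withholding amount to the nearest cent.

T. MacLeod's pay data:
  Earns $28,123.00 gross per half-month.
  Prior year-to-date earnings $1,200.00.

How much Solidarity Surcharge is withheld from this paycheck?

Solidarity Surcharge: 0.41% × $28,123.00 = $115.30

$115.30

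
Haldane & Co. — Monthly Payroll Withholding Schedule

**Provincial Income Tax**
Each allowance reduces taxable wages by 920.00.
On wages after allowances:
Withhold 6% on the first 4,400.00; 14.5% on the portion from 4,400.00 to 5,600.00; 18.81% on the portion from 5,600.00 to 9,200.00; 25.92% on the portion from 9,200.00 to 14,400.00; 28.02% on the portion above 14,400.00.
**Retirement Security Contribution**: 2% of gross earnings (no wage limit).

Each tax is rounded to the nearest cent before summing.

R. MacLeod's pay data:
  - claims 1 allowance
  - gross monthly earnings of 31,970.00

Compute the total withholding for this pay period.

7,767.73

Provincial Income Tax: taxable = 31,970.00 − 1×920.00 = 31,050.00
  2,463.00 + 28.02% × (31,050.00 − 14,400.00) = 2,463.00 + 28.02% × 16,650.00 = 7,128.33
Retirement Security Contribution: 2% × 31,970.00 = 639.40
Total: 7,128.33 + 639.40 = 7,767.73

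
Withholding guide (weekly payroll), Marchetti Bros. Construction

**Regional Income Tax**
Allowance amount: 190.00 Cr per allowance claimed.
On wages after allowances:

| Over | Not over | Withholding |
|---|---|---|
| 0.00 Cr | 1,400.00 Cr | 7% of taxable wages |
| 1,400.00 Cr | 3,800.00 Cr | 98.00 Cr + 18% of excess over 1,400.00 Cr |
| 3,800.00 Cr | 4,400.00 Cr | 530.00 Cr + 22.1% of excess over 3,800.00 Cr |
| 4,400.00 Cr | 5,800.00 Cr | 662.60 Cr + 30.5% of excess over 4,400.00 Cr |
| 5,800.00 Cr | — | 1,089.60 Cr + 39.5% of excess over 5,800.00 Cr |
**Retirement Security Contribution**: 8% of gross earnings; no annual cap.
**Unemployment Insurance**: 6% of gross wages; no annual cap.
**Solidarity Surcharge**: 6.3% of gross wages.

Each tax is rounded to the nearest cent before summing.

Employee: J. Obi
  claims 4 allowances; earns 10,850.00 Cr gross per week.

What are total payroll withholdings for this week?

Regional Income Tax: taxable = 10,850.00 Cr − 4×190.00 Cr = 10,090.00 Cr
  1,089.60 Cr + 39.5% × (10,090.00 Cr − 5,800.00 Cr) = 1,089.60 Cr + 39.5% × 4,290.00 Cr = 2,784.15 Cr
Retirement Security Contribution: 8% × 10,850.00 Cr = 868.00 Cr
Unemployment Insurance: 6% × 10,850.00 Cr = 651.00 Cr
Solidarity Surcharge: 6.3% × 10,850.00 Cr = 683.55 Cr
Total: 2,784.15 Cr + 868.00 Cr + 651.00 Cr + 683.55 Cr = 4,986.70 Cr

4,986.70 Cr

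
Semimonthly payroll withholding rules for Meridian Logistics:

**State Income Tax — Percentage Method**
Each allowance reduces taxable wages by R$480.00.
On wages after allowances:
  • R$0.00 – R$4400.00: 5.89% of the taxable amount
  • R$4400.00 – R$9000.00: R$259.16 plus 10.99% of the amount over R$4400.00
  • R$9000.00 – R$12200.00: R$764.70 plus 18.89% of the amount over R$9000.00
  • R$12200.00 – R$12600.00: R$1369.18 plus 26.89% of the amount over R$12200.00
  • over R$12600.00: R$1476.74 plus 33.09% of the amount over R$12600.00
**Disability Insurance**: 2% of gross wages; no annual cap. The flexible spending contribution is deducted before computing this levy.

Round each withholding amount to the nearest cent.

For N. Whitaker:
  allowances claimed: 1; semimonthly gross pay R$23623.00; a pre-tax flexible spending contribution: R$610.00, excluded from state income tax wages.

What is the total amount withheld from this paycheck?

State Income Tax: taxable = R$23623.00 − R$610.00 − 1×R$480.00 = R$22533.00
  R$1476.74 + 33.09% × (R$22533.00 − R$12600.00) = R$1476.74 + 33.09% × R$9933.00 = R$4763.57
Disability Insurance: 2% × R$23013.00 = R$460.26
Total: R$4763.57 + R$460.26 = R$5223.83

R$5223.83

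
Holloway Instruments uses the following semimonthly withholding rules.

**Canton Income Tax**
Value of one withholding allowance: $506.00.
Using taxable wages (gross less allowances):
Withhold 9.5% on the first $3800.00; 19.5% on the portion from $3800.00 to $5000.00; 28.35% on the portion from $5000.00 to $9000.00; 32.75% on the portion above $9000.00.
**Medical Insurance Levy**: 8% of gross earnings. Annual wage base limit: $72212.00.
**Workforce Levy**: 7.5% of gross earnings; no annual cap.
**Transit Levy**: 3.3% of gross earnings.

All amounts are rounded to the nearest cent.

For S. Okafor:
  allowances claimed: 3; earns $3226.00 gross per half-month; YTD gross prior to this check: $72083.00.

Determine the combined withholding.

$520.99

Canton Income Tax: taxable = $3226.00 − 3×$506.00 = $1708.00
  9.5% × $1708.00 = $162.26
Medical Insurance Levy: cap $72212.00 − YTD $72083.00 = $129.00 subject; 8% × $129.00 = $10.32
Workforce Levy: 7.5% × $3226.00 = $241.95
Transit Levy: 3.3% × $3226.00 = $106.46
Total: $162.26 + $10.32 + $241.95 + $106.46 = $520.99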